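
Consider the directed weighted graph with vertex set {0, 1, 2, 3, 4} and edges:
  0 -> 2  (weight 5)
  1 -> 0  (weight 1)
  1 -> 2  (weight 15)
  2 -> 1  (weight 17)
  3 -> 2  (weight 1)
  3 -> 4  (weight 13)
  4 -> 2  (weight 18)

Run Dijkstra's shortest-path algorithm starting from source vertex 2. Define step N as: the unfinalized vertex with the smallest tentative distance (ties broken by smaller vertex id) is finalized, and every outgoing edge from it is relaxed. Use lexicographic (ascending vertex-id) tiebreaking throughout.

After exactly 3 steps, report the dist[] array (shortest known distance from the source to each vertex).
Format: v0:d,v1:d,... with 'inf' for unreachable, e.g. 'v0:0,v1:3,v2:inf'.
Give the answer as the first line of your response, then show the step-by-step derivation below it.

v0:18,v1:17,v2:0,v3:inf,v4:inf

step 1: dist = v0:inf,v1:17,v2:0,v3:inf,v4:inf
step 2: dist = v0:18,v1:17,v2:0,v3:inf,v4:inf
step 3: dist = v0:18,v1:17,v2:0,v3:inf,v4:inf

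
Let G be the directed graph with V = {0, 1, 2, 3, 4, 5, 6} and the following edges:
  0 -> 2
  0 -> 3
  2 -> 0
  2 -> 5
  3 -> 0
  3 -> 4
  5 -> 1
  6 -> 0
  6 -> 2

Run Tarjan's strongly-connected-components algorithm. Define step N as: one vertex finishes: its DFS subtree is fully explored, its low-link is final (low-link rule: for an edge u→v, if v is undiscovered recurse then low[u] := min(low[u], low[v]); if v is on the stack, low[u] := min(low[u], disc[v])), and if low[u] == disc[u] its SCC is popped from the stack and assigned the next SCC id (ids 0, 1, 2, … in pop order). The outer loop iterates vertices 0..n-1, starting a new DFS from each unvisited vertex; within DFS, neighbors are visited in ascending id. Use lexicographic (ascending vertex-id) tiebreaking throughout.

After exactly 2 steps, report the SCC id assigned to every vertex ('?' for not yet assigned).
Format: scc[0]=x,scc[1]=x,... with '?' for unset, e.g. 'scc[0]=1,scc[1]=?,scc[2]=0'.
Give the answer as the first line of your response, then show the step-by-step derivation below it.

scc[0]=?,scc[1]=0,scc[2]=?,scc[3]=?,scc[4]=?,scc[5]=1,scc[6]=?

step 1: low=(low[0]=0,low[1]=3,low[2]=0,low[3]=?,low[4]=?,low[5]=2,low[6]=?); scc=(scc[0]=?,scc[1]=0,scc[2]=?,scc[3]=?,scc[4]=?,scc[5]=?,scc[6]=?)
step 2: low=(low[0]=0,low[1]=3,low[2]=0,low[3]=?,low[4]=?,low[5]=2,low[6]=?); scc=(scc[0]=?,scc[1]=0,scc[2]=?,scc[3]=?,scc[4]=?,scc[5]=1,scc[6]=?)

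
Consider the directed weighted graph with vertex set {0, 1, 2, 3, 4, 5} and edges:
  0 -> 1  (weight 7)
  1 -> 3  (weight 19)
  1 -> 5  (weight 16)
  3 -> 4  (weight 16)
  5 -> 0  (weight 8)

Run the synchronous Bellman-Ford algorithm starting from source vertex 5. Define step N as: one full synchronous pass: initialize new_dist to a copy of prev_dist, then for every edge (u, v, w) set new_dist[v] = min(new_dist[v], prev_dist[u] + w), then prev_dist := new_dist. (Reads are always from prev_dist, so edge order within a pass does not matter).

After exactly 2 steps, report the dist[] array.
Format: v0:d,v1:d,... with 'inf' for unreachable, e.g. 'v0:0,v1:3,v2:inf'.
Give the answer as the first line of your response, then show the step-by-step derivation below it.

v0:8,v1:15,v2:inf,v3:inf,v4:inf,v5:0

step 1: dist = v0:8,v1:inf,v2:inf,v3:inf,v4:inf,v5:0
step 2: dist = v0:8,v1:15,v2:inf,v3:inf,v4:inf,v5:0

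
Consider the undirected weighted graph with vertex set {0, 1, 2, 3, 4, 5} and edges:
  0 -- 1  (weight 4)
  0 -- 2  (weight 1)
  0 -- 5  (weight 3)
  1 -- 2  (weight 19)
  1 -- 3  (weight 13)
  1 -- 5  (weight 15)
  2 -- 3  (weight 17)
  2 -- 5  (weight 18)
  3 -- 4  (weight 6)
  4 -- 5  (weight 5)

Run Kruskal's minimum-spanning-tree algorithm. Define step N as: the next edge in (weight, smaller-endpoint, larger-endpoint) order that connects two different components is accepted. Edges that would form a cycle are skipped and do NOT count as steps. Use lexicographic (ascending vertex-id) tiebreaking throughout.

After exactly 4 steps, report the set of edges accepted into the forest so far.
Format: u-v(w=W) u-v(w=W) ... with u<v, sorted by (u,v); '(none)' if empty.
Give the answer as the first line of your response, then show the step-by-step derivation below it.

0-1(w=4) 0-2(w=1) 0-5(w=3) 4-5(w=5)

step 1: add edge 0-2 (w=1); MST = {0-2(w=1)}
step 2: add edge 0-5 (w=3); MST = {0-2(w=1) 0-5(w=3)}
step 3: add edge 0-1 (w=4); MST = {0-1(w=4) 0-2(w=1) 0-5(w=3)}
step 4: add edge 4-5 (w=5); MST = {0-1(w=4) 0-2(w=1) 0-5(w=3) 4-5(w=5)}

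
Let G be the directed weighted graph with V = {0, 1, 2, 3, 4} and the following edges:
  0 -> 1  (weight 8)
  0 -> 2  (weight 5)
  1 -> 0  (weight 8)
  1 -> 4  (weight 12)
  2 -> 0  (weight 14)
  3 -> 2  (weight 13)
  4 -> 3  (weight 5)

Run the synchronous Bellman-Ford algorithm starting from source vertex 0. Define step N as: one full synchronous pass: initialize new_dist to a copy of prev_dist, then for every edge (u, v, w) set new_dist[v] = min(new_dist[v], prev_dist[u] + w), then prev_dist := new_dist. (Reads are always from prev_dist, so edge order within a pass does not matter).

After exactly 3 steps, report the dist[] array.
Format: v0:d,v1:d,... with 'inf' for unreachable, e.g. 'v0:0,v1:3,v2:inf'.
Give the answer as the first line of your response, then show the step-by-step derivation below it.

v0:0,v1:8,v2:5,v3:25,v4:20

step 1: dist = v0:0,v1:8,v2:5,v3:inf,v4:inf
step 2: dist = v0:0,v1:8,v2:5,v3:inf,v4:20
step 3: dist = v0:0,v1:8,v2:5,v3:25,v4:20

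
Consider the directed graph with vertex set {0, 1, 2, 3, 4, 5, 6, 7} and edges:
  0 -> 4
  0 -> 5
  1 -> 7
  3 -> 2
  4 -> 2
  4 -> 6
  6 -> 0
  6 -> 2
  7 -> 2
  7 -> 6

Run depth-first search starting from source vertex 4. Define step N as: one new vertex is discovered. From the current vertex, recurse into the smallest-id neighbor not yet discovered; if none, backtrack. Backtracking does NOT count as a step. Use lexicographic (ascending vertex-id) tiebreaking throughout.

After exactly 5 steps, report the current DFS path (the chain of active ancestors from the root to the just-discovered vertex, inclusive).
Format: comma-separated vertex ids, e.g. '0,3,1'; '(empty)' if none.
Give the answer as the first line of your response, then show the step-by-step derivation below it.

4,6,0,5

step 1: discover 4; path=4; order=4
step 2: discover 2; path=4>2; order=4,2
step 3: discover 6; path=4>6; order=4,2,6
step 4: discover 0; path=4>6>0; order=4,2,6,0
step 5: discover 5; path=4>6>0>5; order=4,2,6,0,5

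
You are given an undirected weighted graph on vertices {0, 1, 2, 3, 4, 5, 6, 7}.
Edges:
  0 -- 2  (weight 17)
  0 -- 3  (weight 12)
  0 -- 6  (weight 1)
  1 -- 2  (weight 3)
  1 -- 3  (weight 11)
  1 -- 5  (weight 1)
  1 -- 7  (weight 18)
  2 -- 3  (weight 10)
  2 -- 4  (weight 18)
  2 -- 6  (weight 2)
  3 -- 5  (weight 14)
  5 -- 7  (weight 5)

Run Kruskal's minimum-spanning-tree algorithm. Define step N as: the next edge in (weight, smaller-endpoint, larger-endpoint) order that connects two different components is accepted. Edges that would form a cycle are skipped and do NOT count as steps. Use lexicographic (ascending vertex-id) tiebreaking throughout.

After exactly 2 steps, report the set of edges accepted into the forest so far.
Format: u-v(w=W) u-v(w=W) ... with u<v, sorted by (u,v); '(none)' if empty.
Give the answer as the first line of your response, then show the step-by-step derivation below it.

0-6(w=1) 1-5(w=1)

step 1: add edge 0-6 (w=1); MST = {0-6(w=1)}
step 2: add edge 1-5 (w=1); MST = {0-6(w=1) 1-5(w=1)}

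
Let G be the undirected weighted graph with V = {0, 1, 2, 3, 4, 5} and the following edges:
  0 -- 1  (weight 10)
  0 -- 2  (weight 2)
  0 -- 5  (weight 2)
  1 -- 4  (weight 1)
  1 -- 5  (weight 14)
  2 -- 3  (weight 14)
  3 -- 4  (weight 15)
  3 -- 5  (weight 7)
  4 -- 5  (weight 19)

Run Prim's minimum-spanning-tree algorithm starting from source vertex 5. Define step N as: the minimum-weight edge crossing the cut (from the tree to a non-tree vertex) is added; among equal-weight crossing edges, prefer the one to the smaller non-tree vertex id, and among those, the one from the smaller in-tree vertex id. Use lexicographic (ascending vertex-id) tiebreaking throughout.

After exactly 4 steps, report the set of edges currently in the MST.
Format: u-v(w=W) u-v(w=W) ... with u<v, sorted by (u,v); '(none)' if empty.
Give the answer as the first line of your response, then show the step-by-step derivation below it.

0-1(w=10) 0-2(w=2) 0-5(w=2) 3-5(w=7)

step 1: add edge 0-5 (w=2); MST = {0-5(w=2)}
step 2: add edge 0-2 (w=2); MST = {0-2(w=2) 0-5(w=2)}
step 3: add edge 3-5 (w=7); MST = {0-2(w=2) 0-5(w=2) 3-5(w=7)}
step 4: add edge 0-1 (w=10); MST = {0-1(w=10) 0-2(w=2) 0-5(w=2) 3-5(w=7)}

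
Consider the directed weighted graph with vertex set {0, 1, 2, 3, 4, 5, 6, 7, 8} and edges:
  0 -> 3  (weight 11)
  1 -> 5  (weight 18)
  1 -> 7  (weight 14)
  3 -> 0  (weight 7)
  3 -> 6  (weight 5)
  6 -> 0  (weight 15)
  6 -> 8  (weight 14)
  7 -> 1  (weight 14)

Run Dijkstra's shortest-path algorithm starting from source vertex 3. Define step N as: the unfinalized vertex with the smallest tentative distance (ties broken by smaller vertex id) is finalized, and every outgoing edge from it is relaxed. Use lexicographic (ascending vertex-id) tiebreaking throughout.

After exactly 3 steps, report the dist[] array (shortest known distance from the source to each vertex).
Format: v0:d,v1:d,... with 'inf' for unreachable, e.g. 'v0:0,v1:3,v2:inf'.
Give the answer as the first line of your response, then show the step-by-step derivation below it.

v0:7,v1:inf,v2:inf,v3:0,v4:inf,v5:inf,v6:5,v7:inf,v8:19

step 1: dist = v0:7,v1:inf,v2:inf,v3:0,v4:inf,v5:inf,v6:5,v7:inf,v8:inf
step 2: dist = v0:7,v1:inf,v2:inf,v3:0,v4:inf,v5:inf,v6:5,v7:inf,v8:19
step 3: dist = v0:7,v1:inf,v2:inf,v3:0,v4:inf,v5:inf,v6:5,v7:inf,v8:19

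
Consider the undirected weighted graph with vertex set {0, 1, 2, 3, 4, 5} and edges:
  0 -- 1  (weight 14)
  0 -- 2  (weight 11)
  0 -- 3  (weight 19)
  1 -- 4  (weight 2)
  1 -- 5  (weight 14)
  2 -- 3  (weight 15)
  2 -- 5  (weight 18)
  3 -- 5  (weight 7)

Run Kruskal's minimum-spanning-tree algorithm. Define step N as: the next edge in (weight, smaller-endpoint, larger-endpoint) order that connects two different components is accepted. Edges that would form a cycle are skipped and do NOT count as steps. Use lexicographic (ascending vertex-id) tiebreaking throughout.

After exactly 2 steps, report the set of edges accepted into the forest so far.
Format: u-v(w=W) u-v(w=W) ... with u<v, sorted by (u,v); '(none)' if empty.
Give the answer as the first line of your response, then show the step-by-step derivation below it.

1-4(w=2) 3-5(w=7)

step 1: add edge 1-4 (w=2); MST = {1-4(w=2)}
step 2: add edge 3-5 (w=7); MST = {1-4(w=2) 3-5(w=7)}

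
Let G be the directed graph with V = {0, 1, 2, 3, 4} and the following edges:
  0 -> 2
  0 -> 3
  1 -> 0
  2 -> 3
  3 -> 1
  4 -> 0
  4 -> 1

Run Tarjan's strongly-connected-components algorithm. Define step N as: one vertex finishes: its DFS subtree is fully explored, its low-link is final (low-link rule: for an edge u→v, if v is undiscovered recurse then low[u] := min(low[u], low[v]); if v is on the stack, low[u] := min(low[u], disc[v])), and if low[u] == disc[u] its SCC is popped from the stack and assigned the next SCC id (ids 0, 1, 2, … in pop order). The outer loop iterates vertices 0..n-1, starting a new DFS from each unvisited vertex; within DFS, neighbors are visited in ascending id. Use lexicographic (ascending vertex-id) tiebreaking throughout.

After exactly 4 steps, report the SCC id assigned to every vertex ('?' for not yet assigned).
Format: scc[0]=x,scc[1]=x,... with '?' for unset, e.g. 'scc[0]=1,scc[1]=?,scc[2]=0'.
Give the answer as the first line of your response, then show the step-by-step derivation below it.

scc[0]=0,scc[1]=0,scc[2]=0,scc[3]=0,scc[4]=?

step 1: low=(low[0]=0,low[1]=0,low[2]=1,low[3]=2,low[4]=?); scc=(scc[0]=?,scc[1]=?,scc[2]=?,scc[3]=?,scc[4]=?)
step 2: low=(low[0]=0,low[1]=0,low[2]=1,low[3]=0,low[4]=?); scc=(scc[0]=?,scc[1]=?,scc[2]=?,scc[3]=?,scc[4]=?)
step 3: low=(low[0]=0,low[1]=0,low[2]=0,low[3]=0,low[4]=?); scc=(scc[0]=?,scc[1]=?,scc[2]=?,scc[3]=?,scc[4]=?)
step 4: low=(low[0]=0,low[1]=0,low[2]=0,low[3]=0,low[4]=?); scc=(scc[0]=0,scc[1]=0,scc[2]=0,scc[3]=0,scc[4]=?)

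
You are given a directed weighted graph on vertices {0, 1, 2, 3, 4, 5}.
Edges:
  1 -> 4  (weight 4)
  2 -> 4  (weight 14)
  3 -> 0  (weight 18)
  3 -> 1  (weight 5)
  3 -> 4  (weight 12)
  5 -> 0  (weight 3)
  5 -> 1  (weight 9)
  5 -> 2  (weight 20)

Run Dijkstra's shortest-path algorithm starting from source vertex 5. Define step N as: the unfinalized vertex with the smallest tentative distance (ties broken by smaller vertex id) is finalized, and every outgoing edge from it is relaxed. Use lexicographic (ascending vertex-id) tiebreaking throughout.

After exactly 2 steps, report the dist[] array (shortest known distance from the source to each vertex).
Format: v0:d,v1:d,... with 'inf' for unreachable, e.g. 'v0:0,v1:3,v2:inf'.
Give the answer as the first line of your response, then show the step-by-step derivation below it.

v0:3,v1:9,v2:20,v3:inf,v4:inf,v5:0

step 1: dist = v0:3,v1:9,v2:20,v3:inf,v4:inf,v5:0
step 2: dist = v0:3,v1:9,v2:20,v3:inf,v4:inf,v5:0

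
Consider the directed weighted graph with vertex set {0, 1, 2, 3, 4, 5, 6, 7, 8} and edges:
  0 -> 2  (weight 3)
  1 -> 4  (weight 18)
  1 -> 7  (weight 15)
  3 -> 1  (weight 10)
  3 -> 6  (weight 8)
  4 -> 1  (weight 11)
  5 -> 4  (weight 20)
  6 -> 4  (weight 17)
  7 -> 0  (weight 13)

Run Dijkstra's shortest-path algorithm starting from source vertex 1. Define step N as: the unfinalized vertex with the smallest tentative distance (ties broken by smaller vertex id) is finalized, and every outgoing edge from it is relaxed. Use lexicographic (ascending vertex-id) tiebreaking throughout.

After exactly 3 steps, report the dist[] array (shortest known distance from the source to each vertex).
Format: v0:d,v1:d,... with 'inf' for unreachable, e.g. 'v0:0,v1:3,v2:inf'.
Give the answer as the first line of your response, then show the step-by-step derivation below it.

v0:28,v1:0,v2:inf,v3:inf,v4:18,v5:inf,v6:inf,v7:15,v8:inf

step 1: dist = v0:inf,v1:0,v2:inf,v3:inf,v4:18,v5:inf,v6:inf,v7:15,v8:inf
step 2: dist = v0:28,v1:0,v2:inf,v3:inf,v4:18,v5:inf,v6:inf,v7:15,v8:inf
step 3: dist = v0:28,v1:0,v2:inf,v3:inf,v4:18,v5:inf,v6:inf,v7:15,v8:inf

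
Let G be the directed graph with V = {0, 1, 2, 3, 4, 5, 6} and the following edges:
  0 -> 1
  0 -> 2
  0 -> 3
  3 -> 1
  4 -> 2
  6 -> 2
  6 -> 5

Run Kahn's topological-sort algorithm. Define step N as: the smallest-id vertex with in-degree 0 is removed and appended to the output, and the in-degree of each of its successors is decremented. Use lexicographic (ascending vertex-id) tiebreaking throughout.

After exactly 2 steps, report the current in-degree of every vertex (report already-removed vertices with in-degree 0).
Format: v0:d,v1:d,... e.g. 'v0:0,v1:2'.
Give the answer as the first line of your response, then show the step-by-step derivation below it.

v0:0,v1:0,v2:2,v3:0,v4:0,v5:1,v6:0

step 1: output 0; order=[0]; indeg=(0,1,2,0,0,1,0)
step 2: output 3; order=[0,3]; indeg=(0,0,2,0,0,1,0)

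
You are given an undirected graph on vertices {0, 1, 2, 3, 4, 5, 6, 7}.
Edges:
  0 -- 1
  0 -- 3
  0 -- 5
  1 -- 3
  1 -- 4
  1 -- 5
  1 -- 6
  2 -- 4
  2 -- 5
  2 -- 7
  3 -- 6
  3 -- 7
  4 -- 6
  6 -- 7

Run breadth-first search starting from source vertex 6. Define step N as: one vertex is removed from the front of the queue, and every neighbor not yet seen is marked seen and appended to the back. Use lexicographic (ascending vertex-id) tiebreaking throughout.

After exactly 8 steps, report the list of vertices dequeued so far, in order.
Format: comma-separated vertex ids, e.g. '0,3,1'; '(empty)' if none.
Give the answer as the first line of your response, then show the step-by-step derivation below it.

6,1,3,4,7,0,5,2

step 1: dequeue 6; queue=[1,3,4,7]; order=6
step 2: dequeue 1; queue=[3,4,7,0,5]; order=6,1
step 3: dequeue 3; queue=[4,7,0,5]; order=6,1,3
step 4: dequeue 4; queue=[7,0,5,2]; order=6,1,3,4
step 5: dequeue 7; queue=[0,5,2]; order=6,1,3,4,7
step 6: dequeue 0; queue=[5,2]; order=6,1,3,4,7,0
step 7: dequeue 5; queue=[2]; order=6,1,3,4,7,0,5
step 8: dequeue 2; queue=[(empty)]; order=6,1,3,4,7,0,5,2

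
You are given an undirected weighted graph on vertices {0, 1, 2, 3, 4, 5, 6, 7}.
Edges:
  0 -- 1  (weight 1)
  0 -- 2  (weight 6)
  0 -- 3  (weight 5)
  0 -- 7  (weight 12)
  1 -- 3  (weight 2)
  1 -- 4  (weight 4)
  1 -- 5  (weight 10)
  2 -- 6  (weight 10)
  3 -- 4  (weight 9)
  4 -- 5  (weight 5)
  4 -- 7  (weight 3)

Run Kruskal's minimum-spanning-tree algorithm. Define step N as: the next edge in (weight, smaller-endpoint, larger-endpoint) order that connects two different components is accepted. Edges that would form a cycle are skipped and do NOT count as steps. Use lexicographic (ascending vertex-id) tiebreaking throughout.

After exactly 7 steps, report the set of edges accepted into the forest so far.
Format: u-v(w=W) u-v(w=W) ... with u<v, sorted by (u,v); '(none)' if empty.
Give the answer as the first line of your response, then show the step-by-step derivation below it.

0-1(w=1) 0-2(w=6) 1-3(w=2) 1-4(w=4) 2-6(w=10) 4-5(w=5) 4-7(w=3)

step 1: add edge 0-1 (w=1); MST = {0-1(w=1)}
step 2: add edge 1-3 (w=2); MST = {0-1(w=1) 1-3(w=2)}
step 3: add edge 4-7 (w=3); MST = {0-1(w=1) 1-3(w=2) 4-7(w=3)}
step 4: add edge 1-4 (w=4); MST = {0-1(w=1) 1-3(w=2) 1-4(w=4) 4-7(w=3)}
step 5: add edge 4-5 (w=5); MST = {0-1(w=1) 1-3(w=2) 1-4(w=4) 4-5(w=5) 4-7(w=3)}
step 6: add edge 0-2 (w=6); MST = {0-1(w=1) 0-2(w=6) 1-3(w=2) 1-4(w=4) 4-5(w=5) 4-7(w=3)}
step 7: add edge 2-6 (w=10); MST = {0-1(w=1) 0-2(w=6) 1-3(w=2) 1-4(w=4) 2-6(w=10) 4-5(w=5) 4-7(w=3)}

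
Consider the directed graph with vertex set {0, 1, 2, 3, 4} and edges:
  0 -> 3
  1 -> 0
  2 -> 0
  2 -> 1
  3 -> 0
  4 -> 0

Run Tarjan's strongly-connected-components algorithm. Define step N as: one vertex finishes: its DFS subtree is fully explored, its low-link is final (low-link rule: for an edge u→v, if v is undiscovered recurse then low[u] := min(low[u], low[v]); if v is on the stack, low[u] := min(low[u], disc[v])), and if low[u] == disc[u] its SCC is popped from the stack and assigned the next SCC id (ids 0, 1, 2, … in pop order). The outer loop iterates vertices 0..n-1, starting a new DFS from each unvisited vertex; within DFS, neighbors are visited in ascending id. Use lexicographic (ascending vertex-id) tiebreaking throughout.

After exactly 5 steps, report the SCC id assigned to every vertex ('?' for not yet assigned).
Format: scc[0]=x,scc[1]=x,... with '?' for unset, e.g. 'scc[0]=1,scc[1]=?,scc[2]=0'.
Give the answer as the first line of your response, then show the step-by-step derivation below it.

scc[0]=0,scc[1]=1,scc[2]=2,scc[3]=0,scc[4]=3

step 1: low=(low[0]=0,low[1]=?,low[2]=?,low[3]=0,low[4]=?); scc=(scc[0]=?,scc[1]=?,scc[2]=?,scc[3]=?,scc[4]=?)
step 2: low=(low[0]=0,low[1]=?,low[2]=?,low[3]=0,low[4]=?); scc=(scc[0]=0,scc[1]=?,scc[2]=?,scc[3]=0,scc[4]=?)
step 3: low=(low[0]=0,low[1]=2,low[2]=?,low[3]=0,low[4]=?); scc=(scc[0]=0,scc[1]=1,scc[2]=?,scc[3]=0,scc[4]=?)
step 4: low=(low[0]=0,low[1]=2,low[2]=3,low[3]=0,low[4]=?); scc=(scc[0]=0,scc[1]=1,scc[2]=2,scc[3]=0,scc[4]=?)
step 5: low=(low[0]=0,low[1]=2,low[2]=3,low[3]=0,low[4]=4); scc=(scc[0]=0,scc[1]=1,scc[2]=2,scc[3]=0,scc[4]=3)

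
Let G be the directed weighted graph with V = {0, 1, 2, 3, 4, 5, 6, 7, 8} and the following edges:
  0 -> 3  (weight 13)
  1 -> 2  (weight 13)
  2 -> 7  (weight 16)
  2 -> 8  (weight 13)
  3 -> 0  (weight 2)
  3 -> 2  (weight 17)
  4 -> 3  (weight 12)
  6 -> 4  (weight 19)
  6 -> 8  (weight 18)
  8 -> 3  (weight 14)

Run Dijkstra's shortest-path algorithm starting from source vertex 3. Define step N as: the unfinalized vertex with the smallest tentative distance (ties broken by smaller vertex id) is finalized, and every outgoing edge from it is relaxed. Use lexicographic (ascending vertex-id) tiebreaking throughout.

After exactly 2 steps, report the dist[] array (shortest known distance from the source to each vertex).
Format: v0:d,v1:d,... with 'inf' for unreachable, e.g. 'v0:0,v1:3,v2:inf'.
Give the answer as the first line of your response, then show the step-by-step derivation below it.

v0:2,v1:inf,v2:17,v3:0,v4:inf,v5:inf,v6:inf,v7:inf,v8:inf

step 1: dist = v0:2,v1:inf,v2:17,v3:0,v4:inf,v5:inf,v6:inf,v7:inf,v8:inf
step 2: dist = v0:2,v1:inf,v2:17,v3:0,v4:inf,v5:inf,v6:inf,v7:inf,v8:inf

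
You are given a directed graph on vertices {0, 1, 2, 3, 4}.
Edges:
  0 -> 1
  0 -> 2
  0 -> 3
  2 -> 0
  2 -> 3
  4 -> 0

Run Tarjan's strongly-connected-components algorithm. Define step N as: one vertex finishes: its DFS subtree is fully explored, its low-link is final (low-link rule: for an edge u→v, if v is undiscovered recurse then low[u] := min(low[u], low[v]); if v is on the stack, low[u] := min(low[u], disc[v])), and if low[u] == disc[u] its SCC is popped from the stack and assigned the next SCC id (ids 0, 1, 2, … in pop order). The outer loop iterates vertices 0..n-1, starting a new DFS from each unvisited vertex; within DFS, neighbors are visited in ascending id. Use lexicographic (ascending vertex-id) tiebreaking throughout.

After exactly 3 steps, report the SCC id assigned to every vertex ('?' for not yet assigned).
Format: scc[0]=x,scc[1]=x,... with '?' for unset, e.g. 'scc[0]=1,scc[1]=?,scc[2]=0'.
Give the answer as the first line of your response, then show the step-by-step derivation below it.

scc[0]=?,scc[1]=0,scc[2]=?,scc[3]=1,scc[4]=?

step 1: low=(low[0]=0,low[1]=1,low[2]=?,low[3]=?,low[4]=?); scc=(scc[0]=?,scc[1]=0,scc[2]=?,scc[3]=?,scc[4]=?)
step 2: low=(low[0]=0,low[1]=1,low[2]=0,low[3]=3,low[4]=?); scc=(scc[0]=?,scc[1]=0,scc[2]=?,scc[3]=1,scc[4]=?)
step 3: low=(low[0]=0,low[1]=1,low[2]=0,low[3]=3,low[4]=?); scc=(scc[0]=?,scc[1]=0,scc[2]=?,scc[3]=1,scc[4]=?)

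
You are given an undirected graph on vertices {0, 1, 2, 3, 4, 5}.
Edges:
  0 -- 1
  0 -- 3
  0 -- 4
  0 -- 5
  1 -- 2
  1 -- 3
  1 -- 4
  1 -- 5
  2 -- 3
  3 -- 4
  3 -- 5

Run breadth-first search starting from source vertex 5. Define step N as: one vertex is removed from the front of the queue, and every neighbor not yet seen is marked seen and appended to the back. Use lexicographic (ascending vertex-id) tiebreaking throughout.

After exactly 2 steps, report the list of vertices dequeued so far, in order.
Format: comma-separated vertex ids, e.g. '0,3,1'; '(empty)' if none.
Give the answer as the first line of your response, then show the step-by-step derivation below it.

5,0

step 1: dequeue 5; queue=[0,1,3]; order=5
step 2: dequeue 0; queue=[1,3,4]; order=5,0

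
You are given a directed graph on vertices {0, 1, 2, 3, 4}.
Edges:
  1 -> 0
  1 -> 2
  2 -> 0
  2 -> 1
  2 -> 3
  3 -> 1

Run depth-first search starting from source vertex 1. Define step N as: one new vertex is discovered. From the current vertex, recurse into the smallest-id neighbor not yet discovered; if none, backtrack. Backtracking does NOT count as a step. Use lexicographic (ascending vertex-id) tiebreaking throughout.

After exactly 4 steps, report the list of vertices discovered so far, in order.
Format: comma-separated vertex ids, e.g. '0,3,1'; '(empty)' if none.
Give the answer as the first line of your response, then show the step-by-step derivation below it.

1,0,2,3

step 1: discover 1; path=1; order=1
step 2: discover 0; path=1>0; order=1,0
step 3: discover 2; path=1>2; order=1,0,2
step 4: discover 3; path=1>2>3; order=1,0,2,3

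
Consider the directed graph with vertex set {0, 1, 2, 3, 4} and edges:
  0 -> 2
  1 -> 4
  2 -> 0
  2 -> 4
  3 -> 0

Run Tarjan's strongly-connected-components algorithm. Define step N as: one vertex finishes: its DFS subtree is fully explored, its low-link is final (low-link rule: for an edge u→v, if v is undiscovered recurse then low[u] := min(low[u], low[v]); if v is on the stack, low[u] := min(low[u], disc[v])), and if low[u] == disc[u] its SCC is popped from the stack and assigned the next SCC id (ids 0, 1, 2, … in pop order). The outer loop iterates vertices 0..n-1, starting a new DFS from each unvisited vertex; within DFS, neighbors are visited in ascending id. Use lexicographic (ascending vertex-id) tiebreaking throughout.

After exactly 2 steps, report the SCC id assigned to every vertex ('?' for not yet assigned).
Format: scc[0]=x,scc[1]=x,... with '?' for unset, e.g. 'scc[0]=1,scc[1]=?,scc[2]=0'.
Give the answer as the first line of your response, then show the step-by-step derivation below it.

scc[0]=?,scc[1]=?,scc[2]=?,scc[3]=?,scc[4]=0

step 1: low=(low[0]=0,low[1]=?,low[2]=0,low[3]=?,low[4]=2); scc=(scc[0]=?,scc[1]=?,scc[2]=?,scc[3]=?,scc[4]=0)
step 2: low=(low[0]=0,low[1]=?,low[2]=0,low[3]=?,low[4]=2); scc=(scc[0]=?,scc[1]=?,scc[2]=?,scc[3]=?,scc[4]=0)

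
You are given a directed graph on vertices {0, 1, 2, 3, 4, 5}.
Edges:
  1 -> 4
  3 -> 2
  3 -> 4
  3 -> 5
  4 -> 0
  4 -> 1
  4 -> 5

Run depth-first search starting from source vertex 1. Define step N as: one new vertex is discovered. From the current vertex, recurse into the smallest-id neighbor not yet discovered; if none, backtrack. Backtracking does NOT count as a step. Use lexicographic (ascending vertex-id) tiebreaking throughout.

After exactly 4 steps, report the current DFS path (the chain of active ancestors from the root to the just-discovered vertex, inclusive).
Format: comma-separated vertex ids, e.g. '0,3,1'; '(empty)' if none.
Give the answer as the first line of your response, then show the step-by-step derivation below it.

1,4,5

step 1: discover 1; path=1; order=1
step 2: discover 4; path=1>4; order=1,4
step 3: discover 0; path=1>4>0; order=1,4,0
step 4: discover 5; path=1>4>5; order=1,4,0,5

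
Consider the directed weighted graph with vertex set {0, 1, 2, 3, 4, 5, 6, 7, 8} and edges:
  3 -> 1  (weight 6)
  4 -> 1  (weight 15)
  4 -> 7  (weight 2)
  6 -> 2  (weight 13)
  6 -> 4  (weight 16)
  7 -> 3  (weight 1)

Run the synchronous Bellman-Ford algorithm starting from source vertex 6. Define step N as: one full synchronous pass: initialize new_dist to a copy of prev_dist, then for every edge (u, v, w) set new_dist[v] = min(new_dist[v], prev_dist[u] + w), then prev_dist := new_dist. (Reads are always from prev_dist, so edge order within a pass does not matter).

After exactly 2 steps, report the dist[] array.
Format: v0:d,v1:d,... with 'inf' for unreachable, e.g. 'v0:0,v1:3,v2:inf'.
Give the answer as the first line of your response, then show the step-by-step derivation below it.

v0:inf,v1:31,v2:13,v3:inf,v4:16,v5:inf,v6:0,v7:18,v8:inf

step 1: dist = v0:inf,v1:inf,v2:13,v3:inf,v4:16,v5:inf,v6:0,v7:inf,v8:inf
step 2: dist = v0:inf,v1:31,v2:13,v3:inf,v4:16,v5:inf,v6:0,v7:18,v8:inf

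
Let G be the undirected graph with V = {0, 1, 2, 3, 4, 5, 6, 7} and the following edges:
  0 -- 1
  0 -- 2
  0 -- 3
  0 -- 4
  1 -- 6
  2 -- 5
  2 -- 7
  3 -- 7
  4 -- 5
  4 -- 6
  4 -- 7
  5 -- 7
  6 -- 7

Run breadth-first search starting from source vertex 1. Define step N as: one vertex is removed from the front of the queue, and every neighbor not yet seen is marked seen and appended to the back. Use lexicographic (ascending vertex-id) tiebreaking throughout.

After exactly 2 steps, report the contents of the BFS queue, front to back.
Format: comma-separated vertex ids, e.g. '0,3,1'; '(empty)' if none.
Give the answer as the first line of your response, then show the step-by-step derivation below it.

6,2,3,4

step 1: dequeue 1; queue=[0,6]; order=1
step 2: dequeue 0; queue=[6,2,3,4]; order=1,0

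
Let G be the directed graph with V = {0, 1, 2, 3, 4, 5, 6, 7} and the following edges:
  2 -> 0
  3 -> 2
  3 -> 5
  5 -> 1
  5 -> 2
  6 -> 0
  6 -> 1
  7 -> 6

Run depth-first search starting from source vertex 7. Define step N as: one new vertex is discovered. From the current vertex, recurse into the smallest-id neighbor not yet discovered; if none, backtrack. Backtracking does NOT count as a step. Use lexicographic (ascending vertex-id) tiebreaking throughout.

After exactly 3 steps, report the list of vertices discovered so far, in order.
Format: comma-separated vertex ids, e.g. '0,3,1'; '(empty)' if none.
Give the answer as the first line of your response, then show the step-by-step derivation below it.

7,6,0

step 1: discover 7; path=7; order=7
step 2: discover 6; path=7>6; order=7,6
step 3: discover 0; path=7>6>0; order=7,6,0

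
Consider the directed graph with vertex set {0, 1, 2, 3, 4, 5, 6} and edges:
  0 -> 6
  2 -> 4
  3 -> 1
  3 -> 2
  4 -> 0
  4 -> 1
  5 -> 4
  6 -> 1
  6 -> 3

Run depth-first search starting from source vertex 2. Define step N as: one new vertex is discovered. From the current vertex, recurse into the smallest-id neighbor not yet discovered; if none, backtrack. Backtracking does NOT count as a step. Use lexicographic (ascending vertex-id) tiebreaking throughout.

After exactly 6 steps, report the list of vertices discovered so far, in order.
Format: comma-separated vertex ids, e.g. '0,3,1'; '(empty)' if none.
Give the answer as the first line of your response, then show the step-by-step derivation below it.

2,4,0,6,1,3

step 1: discover 2; path=2; order=2
step 2: discover 4; path=2>4; order=2,4
step 3: discover 0; path=2>4>0; order=2,4,0
step 4: discover 6; path=2>4>0>6; order=2,4,0,6
step 5: discover 1; path=2>4>0>6>1; order=2,4,0,6,1
step 6: discover 3; path=2>4>0>6>3; order=2,4,0,6,1,3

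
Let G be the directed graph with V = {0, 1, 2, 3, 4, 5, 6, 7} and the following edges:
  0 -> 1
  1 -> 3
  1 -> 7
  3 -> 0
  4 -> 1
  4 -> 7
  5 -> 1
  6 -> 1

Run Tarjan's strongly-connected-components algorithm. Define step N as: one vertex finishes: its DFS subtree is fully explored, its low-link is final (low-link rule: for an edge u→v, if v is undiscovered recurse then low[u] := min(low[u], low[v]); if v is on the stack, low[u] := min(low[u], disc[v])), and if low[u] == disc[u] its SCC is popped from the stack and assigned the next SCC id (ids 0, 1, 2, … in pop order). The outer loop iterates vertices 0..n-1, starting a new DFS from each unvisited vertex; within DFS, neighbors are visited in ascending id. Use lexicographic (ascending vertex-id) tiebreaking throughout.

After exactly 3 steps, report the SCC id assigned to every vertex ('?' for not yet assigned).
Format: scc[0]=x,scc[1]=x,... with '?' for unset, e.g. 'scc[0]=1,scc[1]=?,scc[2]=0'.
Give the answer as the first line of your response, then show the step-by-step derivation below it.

scc[0]=?,scc[1]=?,scc[2]=?,scc[3]=?,scc[4]=?,scc[5]=?,scc[6]=?,scc[7]=0

step 1: low=(low[0]=0,low[1]=1,low[2]=?,low[3]=0,low[4]=?,low[5]=?,low[6]=?,low[7]=?); scc=(scc[0]=?,scc[1]=?,scc[2]=?,scc[3]=?,scc[4]=?,scc[5]=?,scc[6]=?,scc[7]=?)
step 2: low=(low[0]=0,low[1]=0,low[2]=?,low[3]=0,low[4]=?,low[5]=?,low[6]=?,low[7]=3); scc=(scc[0]=?,scc[1]=?,scc[2]=?,scc[3]=?,scc[4]=?,scc[5]=?,scc[6]=?,scc[7]=0)
step 3: low=(low[0]=0,low[1]=0,low[2]=?,low[3]=0,low[4]=?,low[5]=?,low[6]=?,low[7]=3); scc=(scc[0]=?,scc[1]=?,scc[2]=?,scc[3]=?,scc[4]=?,scc[5]=?,scc[6]=?,scc[7]=0)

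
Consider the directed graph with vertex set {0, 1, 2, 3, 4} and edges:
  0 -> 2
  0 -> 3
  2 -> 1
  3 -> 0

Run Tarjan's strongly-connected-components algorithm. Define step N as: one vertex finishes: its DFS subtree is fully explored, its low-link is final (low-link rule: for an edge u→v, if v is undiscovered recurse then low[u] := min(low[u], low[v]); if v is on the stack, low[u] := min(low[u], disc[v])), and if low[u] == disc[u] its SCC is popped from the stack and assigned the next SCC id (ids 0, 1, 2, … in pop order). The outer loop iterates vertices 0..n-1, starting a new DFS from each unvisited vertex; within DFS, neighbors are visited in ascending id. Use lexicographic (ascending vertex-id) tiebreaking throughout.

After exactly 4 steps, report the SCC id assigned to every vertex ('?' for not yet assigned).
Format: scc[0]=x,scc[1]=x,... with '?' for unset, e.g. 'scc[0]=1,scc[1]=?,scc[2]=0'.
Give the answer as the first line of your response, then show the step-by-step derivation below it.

scc[0]=2,scc[1]=0,scc[2]=1,scc[3]=2,scc[4]=?

step 1: low=(low[0]=0,low[1]=2,low[2]=1,low[3]=?,low[4]=?); scc=(scc[0]=?,scc[1]=0,scc[2]=?,scc[3]=?,scc[4]=?)
step 2: low=(low[0]=0,low[1]=2,low[2]=1,low[3]=?,low[4]=?); scc=(scc[0]=?,scc[1]=0,scc[2]=1,scc[3]=?,scc[4]=?)
step 3: low=(low[0]=0,low[1]=2,low[2]=1,low[3]=0,low[4]=?); scc=(scc[0]=?,scc[1]=0,scc[2]=1,scc[3]=?,scc[4]=?)
step 4: low=(low[0]=0,low[1]=2,low[2]=1,low[3]=0,low[4]=?); scc=(scc[0]=2,scc[1]=0,scc[2]=1,scc[3]=2,scc[4]=?)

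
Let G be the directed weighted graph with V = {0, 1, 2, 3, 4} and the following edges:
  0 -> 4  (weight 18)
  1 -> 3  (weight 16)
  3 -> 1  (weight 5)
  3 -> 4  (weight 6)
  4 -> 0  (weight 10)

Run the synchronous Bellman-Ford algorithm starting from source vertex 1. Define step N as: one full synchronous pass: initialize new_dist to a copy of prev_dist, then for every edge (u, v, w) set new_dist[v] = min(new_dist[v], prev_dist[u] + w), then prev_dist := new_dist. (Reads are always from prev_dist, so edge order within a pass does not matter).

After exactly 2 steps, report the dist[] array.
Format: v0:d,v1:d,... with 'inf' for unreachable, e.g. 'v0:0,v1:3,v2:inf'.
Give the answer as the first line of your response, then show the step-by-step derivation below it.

v0:inf,v1:0,v2:inf,v3:16,v4:22

step 1: dist = v0:inf,v1:0,v2:inf,v3:16,v4:inf
step 2: dist = v0:inf,v1:0,v2:inf,v3:16,v4:22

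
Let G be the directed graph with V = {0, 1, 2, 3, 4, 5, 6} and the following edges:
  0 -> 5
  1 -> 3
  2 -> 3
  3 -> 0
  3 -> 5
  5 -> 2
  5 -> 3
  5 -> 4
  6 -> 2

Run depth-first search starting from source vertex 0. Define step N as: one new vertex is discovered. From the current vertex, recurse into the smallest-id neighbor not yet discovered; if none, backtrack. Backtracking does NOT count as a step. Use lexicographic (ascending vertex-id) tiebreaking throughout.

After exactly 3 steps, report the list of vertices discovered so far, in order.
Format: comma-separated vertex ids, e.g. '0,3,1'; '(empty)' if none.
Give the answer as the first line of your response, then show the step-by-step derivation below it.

0,5,2

step 1: discover 0; path=0; order=0
step 2: discover 5; path=0>5; order=0,5
step 3: discover 2; path=0>5>2; order=0,5,2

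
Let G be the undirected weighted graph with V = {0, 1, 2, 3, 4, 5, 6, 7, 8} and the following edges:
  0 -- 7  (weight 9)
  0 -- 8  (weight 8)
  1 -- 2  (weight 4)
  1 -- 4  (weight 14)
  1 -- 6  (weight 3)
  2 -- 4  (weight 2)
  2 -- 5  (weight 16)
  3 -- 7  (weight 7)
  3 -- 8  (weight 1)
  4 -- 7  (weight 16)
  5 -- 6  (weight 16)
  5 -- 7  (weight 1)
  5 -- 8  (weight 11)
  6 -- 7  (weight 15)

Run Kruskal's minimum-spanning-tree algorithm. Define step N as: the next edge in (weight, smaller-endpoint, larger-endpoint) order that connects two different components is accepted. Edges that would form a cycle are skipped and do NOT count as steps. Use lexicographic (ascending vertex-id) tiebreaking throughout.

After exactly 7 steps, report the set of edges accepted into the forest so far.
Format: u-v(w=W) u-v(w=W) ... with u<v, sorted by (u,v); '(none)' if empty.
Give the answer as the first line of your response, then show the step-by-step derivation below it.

0-8(w=8) 1-2(w=4) 1-6(w=3) 2-4(w=2) 3-7(w=7) 3-8(w=1) 5-7(w=1)

step 1: add edge 3-8 (w=1); MST = {3-8(w=1)}
step 2: add edge 5-7 (w=1); MST = {3-8(w=1) 5-7(w=1)}
step 3: add edge 2-4 (w=2); MST = {2-4(w=2) 3-8(w=1) 5-7(w=1)}
step 4: add edge 1-6 (w=3); MST = {1-6(w=3) 2-4(w=2) 3-8(w=1) 5-7(w=1)}
step 5: add edge 1-2 (w=4); MST = {1-2(w=4) 1-6(w=3) 2-4(w=2) 3-8(w=1) 5-7(w=1)}
step 6: add edge 3-7 (w=7); MST = {1-2(w=4) 1-6(w=3) 2-4(w=2) 3-7(w=7) 3-8(w=1) 5-7(w=1)}
step 7: add edge 0-8 (w=8); MST = {0-8(w=8) 1-2(w=4) 1-6(w=3) 2-4(w=2) 3-7(w=7) 3-8(w=1) 5-7(w=1)}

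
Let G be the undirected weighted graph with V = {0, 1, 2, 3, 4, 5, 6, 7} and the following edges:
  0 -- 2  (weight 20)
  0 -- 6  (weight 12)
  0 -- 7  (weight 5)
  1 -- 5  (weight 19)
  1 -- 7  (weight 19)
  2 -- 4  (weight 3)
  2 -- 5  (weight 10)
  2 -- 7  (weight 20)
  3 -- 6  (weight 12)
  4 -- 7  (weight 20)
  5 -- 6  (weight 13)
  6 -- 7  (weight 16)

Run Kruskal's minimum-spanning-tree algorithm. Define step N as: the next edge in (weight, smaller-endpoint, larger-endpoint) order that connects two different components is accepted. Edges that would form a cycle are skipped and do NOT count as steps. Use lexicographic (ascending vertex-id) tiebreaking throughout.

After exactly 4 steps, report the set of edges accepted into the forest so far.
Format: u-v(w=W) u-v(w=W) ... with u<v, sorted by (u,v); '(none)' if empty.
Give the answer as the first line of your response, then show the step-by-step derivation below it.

0-6(w=12) 0-7(w=5) 2-4(w=3) 2-5(w=10)

step 1: add edge 2-4 (w=3); MST = {2-4(w=3)}
step 2: add edge 0-7 (w=5); MST = {0-7(w=5) 2-4(w=3)}
step 3: add edge 2-5 (w=10); MST = {0-7(w=5) 2-4(w=3) 2-5(w=10)}
step 4: add edge 0-6 (w=12); MST = {0-6(w=12) 0-7(w=5) 2-4(w=3) 2-5(w=10)}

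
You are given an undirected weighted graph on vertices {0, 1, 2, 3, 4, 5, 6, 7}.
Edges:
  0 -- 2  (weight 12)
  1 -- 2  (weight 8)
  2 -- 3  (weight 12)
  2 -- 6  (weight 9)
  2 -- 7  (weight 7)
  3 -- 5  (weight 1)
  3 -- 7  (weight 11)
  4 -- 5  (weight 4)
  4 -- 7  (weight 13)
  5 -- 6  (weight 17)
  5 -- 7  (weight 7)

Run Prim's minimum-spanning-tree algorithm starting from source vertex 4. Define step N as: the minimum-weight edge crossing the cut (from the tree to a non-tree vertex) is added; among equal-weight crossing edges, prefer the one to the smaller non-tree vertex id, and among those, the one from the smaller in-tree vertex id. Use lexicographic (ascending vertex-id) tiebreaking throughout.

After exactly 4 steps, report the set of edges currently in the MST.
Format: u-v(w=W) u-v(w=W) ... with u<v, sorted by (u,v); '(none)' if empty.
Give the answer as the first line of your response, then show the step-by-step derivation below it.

2-7(w=7) 3-5(w=1) 4-5(w=4) 5-7(w=7)

step 1: add edge 4-5 (w=4); MST = {4-5(w=4)}
step 2: add edge 3-5 (w=1); MST = {3-5(w=1) 4-5(w=4)}
step 3: add edge 5-7 (w=7); MST = {3-5(w=1) 4-5(w=4) 5-7(w=7)}
step 4: add edge 2-7 (w=7); MST = {2-7(w=7) 3-5(w=1) 4-5(w=4) 5-7(w=7)}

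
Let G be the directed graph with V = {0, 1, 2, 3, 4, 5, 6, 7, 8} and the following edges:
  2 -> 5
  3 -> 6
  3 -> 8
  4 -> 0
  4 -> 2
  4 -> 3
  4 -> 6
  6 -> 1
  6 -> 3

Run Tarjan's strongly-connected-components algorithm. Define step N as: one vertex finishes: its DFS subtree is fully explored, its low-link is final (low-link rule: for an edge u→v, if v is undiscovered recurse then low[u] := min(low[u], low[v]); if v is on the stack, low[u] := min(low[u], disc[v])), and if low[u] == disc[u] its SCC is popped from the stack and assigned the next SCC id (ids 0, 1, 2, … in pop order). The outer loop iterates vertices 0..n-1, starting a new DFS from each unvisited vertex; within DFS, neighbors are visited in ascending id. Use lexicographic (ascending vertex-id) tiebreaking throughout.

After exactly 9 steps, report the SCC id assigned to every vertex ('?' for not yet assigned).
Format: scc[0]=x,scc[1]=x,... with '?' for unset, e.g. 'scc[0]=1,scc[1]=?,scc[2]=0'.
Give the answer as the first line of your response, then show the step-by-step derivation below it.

scc[0]=0,scc[1]=1,scc[2]=3,scc[3]=5,scc[4]=6,scc[5]=2,scc[6]=5,scc[7]=7,scc[8]=4

step 1: low=(low[0]=0,low[1]=?,low[2]=?,low[3]=?,low[4]=?,low[5]=?,low[6]=?,low[7]=?,low[8]=?); scc=(scc[0]=0,scc[1]=?,scc[2]=?,scc[3]=?,scc[4]=?,scc[5]=?,scc[6]=?,scc[7]=?,scc[8]=?)
step 2: low=(low[0]=0,low[1]=1,low[2]=?,low[3]=?,low[4]=?,low[5]=?,low[6]=?,low[7]=?,low[8]=?); scc=(scc[0]=0,scc[1]=1,scc[2]=?,scc[3]=?,scc[4]=?,scc[5]=?,scc[6]=?,scc[7]=?,scc[8]=?)
step 3: low=(low[0]=0,low[1]=1,low[2]=2,low[3]=?,low[4]=?,low[5]=3,low[6]=?,low[7]=?,low[8]=?); scc=(scc[0]=0,scc[1]=1,scc[2]=?,scc[3]=?,scc[4]=?,scc[5]=2,scc[6]=?,scc[7]=?,scc[8]=?)
step 4: low=(low[0]=0,low[1]=1,low[2]=2,low[3]=?,low[4]=?,low[5]=3,low[6]=?,low[7]=?,low[8]=?); scc=(scc[0]=0,scc[1]=1,scc[2]=3,scc[3]=?,scc[4]=?,scc[5]=2,scc[6]=?,scc[7]=?,scc[8]=?)
step 5: low=(low[0]=0,low[1]=1,low[2]=2,low[3]=4,low[4]=?,low[5]=3,low[6]=4,low[7]=?,low[8]=?); scc=(scc[0]=0,scc[1]=1,scc[2]=3,scc[3]=?,scc[4]=?,scc[5]=2,scc[6]=?,scc[7]=?,scc[8]=?)
step 6: low=(low[0]=0,low[1]=1,low[2]=2,low[3]=4,low[4]=?,low[5]=3,low[6]=4,low[7]=?,low[8]=6); scc=(scc[0]=0,scc[1]=1,scc[2]=3,scc[3]=?,scc[4]=?,scc[5]=2,scc[6]=?,scc[7]=?,scc[8]=4)
step 7: low=(low[0]=0,low[1]=1,low[2]=2,low[3]=4,low[4]=?,low[5]=3,low[6]=4,low[7]=?,low[8]=6); scc=(scc[0]=0,scc[1]=1,scc[2]=3,scc[3]=5,scc[4]=?,scc[5]=2,scc[6]=5,scc[7]=?,scc[8]=4)
step 8: low=(low[0]=0,low[1]=1,low[2]=2,low[3]=4,low[4]=7,low[5]=3,low[6]=4,low[7]=?,low[8]=6); scc=(scc[0]=0,scc[1]=1,scc[2]=3,scc[3]=5,scc[4]=6,scc[5]=2,scc[6]=5,scc[7]=?,scc[8]=4)
step 9: low=(low[0]=0,low[1]=1,low[2]=2,low[3]=4,low[4]=7,low[5]=3,low[6]=4,low[7]=8,low[8]=6); scc=(scc[0]=0,scc[1]=1,scc[2]=3,scc[3]=5,scc[4]=6,scc[5]=2,scc[6]=5,scc[7]=7,scc[8]=4)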